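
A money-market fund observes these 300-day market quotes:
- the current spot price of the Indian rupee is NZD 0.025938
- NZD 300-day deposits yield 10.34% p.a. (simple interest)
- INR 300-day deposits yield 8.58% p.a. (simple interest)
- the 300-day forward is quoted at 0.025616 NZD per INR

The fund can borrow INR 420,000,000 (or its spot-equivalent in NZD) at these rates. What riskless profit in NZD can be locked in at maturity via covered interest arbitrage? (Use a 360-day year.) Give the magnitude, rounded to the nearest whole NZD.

T = 300/360 years.
Invest the INR and cover forward: 420,000,000 × 1.071500 × 0.025616 = NZD 11,527,968.48.
Convert at spot and invest in NZD: 420,000,000 × 0.025938 × 1.0861666667 = NZD 11,832,656.22.
The quoted forward undervalues INR, so borrow INR, convert to NZD at spot, deposit the NZD at 10.34%, and buy INR forward at 0.025616 to cover the loan.
Profit = 11,832,656.22 − 11,527,968.48 = NZD 304,688.

NZD 304,688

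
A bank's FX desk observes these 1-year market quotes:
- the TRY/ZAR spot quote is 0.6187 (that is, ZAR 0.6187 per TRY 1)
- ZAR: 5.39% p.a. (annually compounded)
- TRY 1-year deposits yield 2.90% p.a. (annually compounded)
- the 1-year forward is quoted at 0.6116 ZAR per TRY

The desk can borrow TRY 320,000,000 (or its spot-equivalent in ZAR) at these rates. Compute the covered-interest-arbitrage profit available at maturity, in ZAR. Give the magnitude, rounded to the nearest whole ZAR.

ZAR 7,267,690

T = 1 year.
Keep in TRY, deliver into the forward: 320,000,000·1.029000·0.6116 = ZAR 201,387,648.00.
Swap to ZAR now, deposit: 320,000,000·0.6187·1.053900 = ZAR 208,655,337.60.
The quoted forward undervalues TRY, so borrow TRY, convert to ZAR at spot, deposit the ZAR at 5.39%, and buy TRY forward at 0.6116 to cover the loan.
The gap between the two covered legs is ZAR 7,267,690.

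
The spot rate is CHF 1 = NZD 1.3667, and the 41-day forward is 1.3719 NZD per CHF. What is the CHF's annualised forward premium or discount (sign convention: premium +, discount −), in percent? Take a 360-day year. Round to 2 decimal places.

T = 41/360 years.
(F − S)/S = (1.3719 − 1.3667)/1.3667 = 0.0038048.
Per annum: 0.0038048 / (41/360) = 0.033408 = 3.34%.

+3.34%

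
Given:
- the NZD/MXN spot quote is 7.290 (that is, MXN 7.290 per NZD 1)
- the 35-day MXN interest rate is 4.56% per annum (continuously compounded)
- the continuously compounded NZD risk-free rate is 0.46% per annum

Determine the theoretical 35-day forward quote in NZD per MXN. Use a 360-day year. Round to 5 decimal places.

T = 35/360 years.
Growth of 1 MXN over T: e^(0.0456×35/360) = 1.0044432.
NZD growth factor: e^(0.0046×35/360) = 1.0004473.
So F = 7.29 × 1.0044432 / 1.0004473 = 7.319117 (MXN/NZD).
Invert for NZD per MXN: 1 / 7.319117 = 0.13663.

0.13663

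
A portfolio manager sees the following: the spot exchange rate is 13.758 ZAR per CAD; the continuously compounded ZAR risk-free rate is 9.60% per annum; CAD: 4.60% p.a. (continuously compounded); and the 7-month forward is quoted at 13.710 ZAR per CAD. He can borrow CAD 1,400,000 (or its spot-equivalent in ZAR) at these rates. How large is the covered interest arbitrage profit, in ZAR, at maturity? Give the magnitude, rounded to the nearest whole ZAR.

T = 7/12 years.
Keep in CAD, deliver into the forward: 1,400,000·1.0271965891·13.710 = ZAR 19,716,011.33.
Swap to ZAR now, deposit: 1,400,000·13.758·1.0575976837 = ZAR 20,370,600.51.
The quoted forward undervalues CAD, so borrow CAD, convert to ZAR at spot, deposit the ZAR at 9.60%, and buy CAD forward at 13.710 to cover the loan.
Profit = 20,370,600.51 − 19,716,011.33 = ZAR 654,589.

ZAR 654,589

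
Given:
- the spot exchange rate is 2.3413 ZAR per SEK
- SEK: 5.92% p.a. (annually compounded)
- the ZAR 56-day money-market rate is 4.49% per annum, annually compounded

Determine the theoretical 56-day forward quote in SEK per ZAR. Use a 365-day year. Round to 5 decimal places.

0.42800

T = 56/365 years.
ZAR growth factor: (1 + 0.0449)^(56/365) = 1.0067613.
Growth of 1 SEK over T: (1 + 0.0592)^(56/365) = 1.0088631.
CIP: F = S · (grow ZAR)/(grow SEK) = 2.3413 × 1.0067613/1.0088631 = 2.336422 ZAR per SEK.
Quoted the other way: 1/2.336422 = 0.42800 SEK per ZAR.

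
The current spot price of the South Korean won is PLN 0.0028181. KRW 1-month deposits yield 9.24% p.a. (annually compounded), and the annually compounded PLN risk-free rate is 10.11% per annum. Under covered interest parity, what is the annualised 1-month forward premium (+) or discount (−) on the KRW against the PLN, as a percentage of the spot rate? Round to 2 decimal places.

+0.79%

T = 1/12 years.
F = S · g_PLN/g_KRW = 0.0028181 × 1.0080581/1.0073919 = 0.0028199636.
Annualised premium = (F − S)/S × (1/T) = (0.0028199636 − 0.0028181)/0.0028181 ÷ (1/12) = 0.79%.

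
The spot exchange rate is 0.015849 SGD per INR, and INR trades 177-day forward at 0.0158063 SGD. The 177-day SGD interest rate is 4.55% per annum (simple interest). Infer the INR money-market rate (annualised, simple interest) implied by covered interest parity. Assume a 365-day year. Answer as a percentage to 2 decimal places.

5.12%

T = 177/365 years.
CIP gives F = S · g_SGD/g_INR, so g_SGD/g_INR = 0.0158063/0.015849 = 0.9973058.
SGD growth factor: 1 + 0.0455×177/365 = 1.0220644.
Hence g_INR = 1.0248255.
(1.0248255 − 1)/T = 0.051194, i.e. 5.12%.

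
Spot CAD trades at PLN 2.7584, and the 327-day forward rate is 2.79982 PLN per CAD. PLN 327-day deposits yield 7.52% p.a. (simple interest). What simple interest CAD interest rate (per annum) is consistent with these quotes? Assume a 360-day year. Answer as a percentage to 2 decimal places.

5.78%

T = 327/360 years.
F/S = 2.79982/2.7584 = 1.0150160 = (growth of PLN) / (growth of CAD).
The PLN side grows by 1 + 0.0752×327/360 = 1.0683067.
Hence g_CAD = 1.0525023.
r = (1.0525023 − 1)/(327/360) = 0.057801 → 5.78%.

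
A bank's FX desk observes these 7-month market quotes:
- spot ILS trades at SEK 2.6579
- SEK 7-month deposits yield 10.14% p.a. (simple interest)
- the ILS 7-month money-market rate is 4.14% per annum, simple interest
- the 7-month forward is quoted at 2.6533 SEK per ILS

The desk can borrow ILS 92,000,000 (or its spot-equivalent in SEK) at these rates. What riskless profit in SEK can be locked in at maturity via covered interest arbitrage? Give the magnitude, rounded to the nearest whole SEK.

T = 7/12 years.
Invest the ILS and cover forward: 92,000,000 × 1.024150 × 2.6533 = SEK 249,998,701.94.
Convert at spot and invest in SEK: 92,000,000 × 2.6579 × 1.059150 = SEK 258,990,560.22.
The quoted forward undervalues ILS, so borrow ILS, convert to SEK at spot, deposit the SEK at 10.14%, and buy ILS forward at 2.6533 to cover the loan.
The gap between the two covered legs is SEK 8,991,858.

SEK 8,991,858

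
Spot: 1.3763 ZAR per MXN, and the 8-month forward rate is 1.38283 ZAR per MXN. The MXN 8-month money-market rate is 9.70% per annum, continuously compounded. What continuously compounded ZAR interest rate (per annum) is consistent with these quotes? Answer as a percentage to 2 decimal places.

T = 8/12 years.
F/S = 1.38283/1.3763 = 1.0047446 = (growth of ZAR) / (growth of MXN).
The MXN side grows by e^(0.0970×8/12) = 1.0668034.
That pins the ZAR growth at 1.071865.
r = ln(1.071865)/(8/12) = 0.104100 → 10.41%.

10.41%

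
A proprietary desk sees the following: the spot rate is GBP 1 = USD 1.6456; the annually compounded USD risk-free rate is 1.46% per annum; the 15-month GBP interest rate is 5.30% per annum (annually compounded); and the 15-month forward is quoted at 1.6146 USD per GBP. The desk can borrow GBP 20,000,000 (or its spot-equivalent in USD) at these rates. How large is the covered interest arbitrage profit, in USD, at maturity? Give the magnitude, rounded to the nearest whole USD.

USD 931,598

T = 15/12 years.
Keep in GBP, deliver into the forward: 20,000,000·1.0666832218·1.6146 = USD 34,445,334.60.
Swap to USD now, deposit: 20,000,000·1.6456·1.0182831855 = USD 33,513,736.20.
The quoted forward overvalues GBP, so borrow USD, buy GBP at spot, deposit the GBP at 5.30%, and sell the proceeds forward at 1.6146.
The gap between the two covered legs is USD 931,598.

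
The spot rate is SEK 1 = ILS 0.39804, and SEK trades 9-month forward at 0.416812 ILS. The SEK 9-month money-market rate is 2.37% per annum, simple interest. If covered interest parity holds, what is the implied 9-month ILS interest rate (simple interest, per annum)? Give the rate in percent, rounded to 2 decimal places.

T = 9/12 years.
CIP gives F = S · g_ILS/g_SEK, so g_ILS/g_SEK = 0.416812/0.39804 = 1.0471611.
The SEK side grows by 1 + 0.0237×9/12 = 1.017775.
Hence g_ILS = 1.0657744.
r = (1.0657744 − 1)/(9/12) = 0.087699 → 8.77%.

8.77%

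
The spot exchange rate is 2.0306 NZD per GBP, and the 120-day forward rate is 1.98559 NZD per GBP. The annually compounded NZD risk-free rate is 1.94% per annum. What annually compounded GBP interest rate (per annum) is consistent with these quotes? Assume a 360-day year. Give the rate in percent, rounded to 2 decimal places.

T = 120/360 years.
CIP gives F = S · g_NZD/g_GBP, so g_NZD/g_GBP = 1.98559/2.0306 = 0.9778341.
The NZD side grows by (1 + 0.0194)^(120/360) = 1.0064253.
Hence g_GBP = 1.0292393.
r = 1.0292393^(360/120) − 1 = 0.090308 → 9.03%.

9.03%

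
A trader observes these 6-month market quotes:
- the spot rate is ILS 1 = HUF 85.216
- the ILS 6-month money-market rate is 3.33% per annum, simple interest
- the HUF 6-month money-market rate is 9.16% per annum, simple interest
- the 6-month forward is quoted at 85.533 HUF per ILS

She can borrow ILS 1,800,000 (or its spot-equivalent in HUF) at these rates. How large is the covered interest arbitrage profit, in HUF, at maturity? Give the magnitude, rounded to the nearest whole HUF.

HUF 3,891,183

T = 6/12 years.
Keep in ILS, deliver into the forward: 1,800,000·1.016650·85.533 = HUF 156,522,824.01.
Swap to HUF now, deposit: 1,800,000·85.216·1.045800 = HUF 160,414,007.04.
The quoted forward undervalues ILS, so borrow ILS, convert to HUF at spot, deposit the HUF at 9.16%, and buy ILS forward at 85.533 to cover the loan.
Profit = 160,414,007.04 − 156,522,824.01 = HUF 3,891,183.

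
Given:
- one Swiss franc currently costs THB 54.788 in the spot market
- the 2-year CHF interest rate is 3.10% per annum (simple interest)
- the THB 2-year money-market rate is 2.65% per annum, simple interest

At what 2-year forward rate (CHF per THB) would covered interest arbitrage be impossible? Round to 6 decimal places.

0.018408

T = 2 years.
Growth of 1 THB over T: 1 + 0.0265×2 = 1.053000.
Growth of 1 CHF over T: 1 + 0.0310×2 = 1.062000.
Forward (THB per CHF) = 54.788 × 1.053000 / 1.062000 = 54.32369.
Quoted the other way: 1/54.32369 = 0.018408 CHF per THB.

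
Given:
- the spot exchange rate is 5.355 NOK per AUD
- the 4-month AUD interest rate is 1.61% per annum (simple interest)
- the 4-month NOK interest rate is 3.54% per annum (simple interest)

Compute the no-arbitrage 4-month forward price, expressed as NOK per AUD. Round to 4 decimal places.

T = 4/12 years.
NOK accumulates by 1 + 0.0354×4/12 = 1.011800.
Growth of 1 AUD over T: 1 + 0.0161×4/12 = 1.0053667.
CIP: F = S · (grow NOK)/(grow AUD) = 5.355 × 1.011800/1.0053667 = 5.389266 NOK per AUD.

5.3893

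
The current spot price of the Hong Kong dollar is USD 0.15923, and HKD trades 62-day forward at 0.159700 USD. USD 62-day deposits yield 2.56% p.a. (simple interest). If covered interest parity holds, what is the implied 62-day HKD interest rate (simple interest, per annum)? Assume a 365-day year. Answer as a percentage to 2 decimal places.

0.82%

T = 62/365 years.
F/S = 0.1597/0.15923 = 1.0029517 = (growth of USD) / (growth of HKD).
The USD side grows by 1 + 0.0256×62/365 = 1.0043485.
That pins the HKD growth at 1.0013927.
r = (1.0013927 − 1)/(62/365) = 0.008199 → 0.82%.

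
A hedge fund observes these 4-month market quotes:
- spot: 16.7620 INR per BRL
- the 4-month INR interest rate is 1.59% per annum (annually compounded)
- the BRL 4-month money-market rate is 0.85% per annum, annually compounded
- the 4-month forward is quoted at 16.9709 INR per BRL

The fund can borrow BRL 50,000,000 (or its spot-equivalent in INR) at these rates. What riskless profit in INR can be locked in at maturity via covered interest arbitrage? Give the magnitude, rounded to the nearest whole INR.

INR 8,423,837

T = 4/12 years.
Invest the BRL and cover forward: 50,000,000 × 1.00282534325 × 16.9709 = INR 850,942,430.89.
Convert at spot and invest in INR: 50,000,000 × 16.7620 × 1.00527215553 = INR 842,518,593.55.
The quoted forward overvalues BRL, so borrow INR, buy BRL at spot, deposit the BRL at 0.85%, and sell the proceeds forward at 16.9709.
Profit = 850,942,430.89 − 842,518,593.55 = INR 8,423,837.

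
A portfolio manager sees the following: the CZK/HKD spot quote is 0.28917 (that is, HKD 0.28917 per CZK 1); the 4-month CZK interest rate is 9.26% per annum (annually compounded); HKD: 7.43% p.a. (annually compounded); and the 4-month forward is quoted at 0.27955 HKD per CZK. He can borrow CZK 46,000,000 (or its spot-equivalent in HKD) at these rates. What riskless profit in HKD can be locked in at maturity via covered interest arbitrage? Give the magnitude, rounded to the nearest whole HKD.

HKD 378,858

T = 4/12 years.
Keep in CZK, deliver into the forward: 46,000,000·1.0299600952·0.27955 = HKD 13,244,565.85.
Swap to HKD now, deposit: 46,000,000·0.28917·1.0241774086 = HKD 13,623,423.54.
The quoted forward undervalues CZK, so borrow CZK, convert to HKD at spot, deposit the HKD at 7.43%, and buy CZK forward at 0.27955 to cover the loan.
Arbitrage profit = |13,244,565.85 − 13,623,423.54| = HKD 378,858.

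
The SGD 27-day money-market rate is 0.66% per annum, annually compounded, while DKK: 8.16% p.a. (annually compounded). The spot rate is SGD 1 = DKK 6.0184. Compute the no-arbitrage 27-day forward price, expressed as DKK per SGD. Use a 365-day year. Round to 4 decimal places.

6.0505

T = 27/365 years.
Growth of 1 DKK over T: (1 + 0.0816)^(27/365) = 1.0058194.
SGD accumulates by (1 + 0.0066)^(27/365) = 1.0004867.
CIP: F = S · (grow DKK)/(grow SGD) = 6.0184 × 1.0058194/1.0004867 = 6.050479 DKK per SGD.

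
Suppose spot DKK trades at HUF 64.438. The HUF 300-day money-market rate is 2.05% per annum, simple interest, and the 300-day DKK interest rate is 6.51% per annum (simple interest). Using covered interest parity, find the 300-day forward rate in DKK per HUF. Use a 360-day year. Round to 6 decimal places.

T = 300/360 years.
Growth of 1 HUF over T: 1 + 0.0205×300/360 = 1.0170833.
DKK accumulates by 1 + 0.0651×300/360 = 1.054250.
CIP: F = S · (grow HUF)/(grow DKK) = 64.438 × 1.0170833/1.054250 = 62.16629 HUF per DKK.
Quoted the other way: 1/62.16629 = 0.016086 DKK per HUF.

0.016086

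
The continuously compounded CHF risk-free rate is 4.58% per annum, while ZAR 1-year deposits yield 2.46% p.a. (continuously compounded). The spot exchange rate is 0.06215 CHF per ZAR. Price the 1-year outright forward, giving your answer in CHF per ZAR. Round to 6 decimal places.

T = 1 year.
CHF accumulates by e^(0.0458×1) = 1.046865.
ZAR growth factor: e^(0.0246×1) = 1.0249051.
So F = 0.06215 × 1.046865 / 1.0249051 = 0.06348164 (CHF/ZAR).

0.063482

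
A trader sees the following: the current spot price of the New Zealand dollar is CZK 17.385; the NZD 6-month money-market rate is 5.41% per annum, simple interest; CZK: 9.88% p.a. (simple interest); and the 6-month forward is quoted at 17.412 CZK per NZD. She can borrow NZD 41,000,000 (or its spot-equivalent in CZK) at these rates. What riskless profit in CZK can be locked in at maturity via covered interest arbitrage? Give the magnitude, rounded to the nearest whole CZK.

CZK 14,793,800

T = 6/12 years.
Invest the NZD and cover forward: 41,000,000 × 1.027050 × 17.412 = CZK 733,202,778.60.
Convert at spot and invest in CZK: 41,000,000 × 17.385 × 1.049400 = CZK 747,996,579.00.
The quoted forward undervalues NZD, so borrow NZD, convert to CZK at spot, deposit the CZK at 9.88%, and buy NZD forward at 17.412 to cover the loan.
Arbitrage profit = |733,202,778.60 − 747,996,579.00| = CZK 14,793,800.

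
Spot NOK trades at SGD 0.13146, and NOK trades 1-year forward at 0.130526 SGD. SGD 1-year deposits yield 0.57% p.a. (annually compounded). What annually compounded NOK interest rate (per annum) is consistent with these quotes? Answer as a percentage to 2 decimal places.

T = 1 year.
By CIP, F/S equals the SGD-to-NOK growth ratio: 0.130526/0.13146 = 0.9928952.
SGD growth factor: (1 + 0.0057)^1 = 1.005700.
Hence g_NOK = 1.0128964.
Annualise: 1.0128964^(1/1) − 1 = 0.012896 = 1.29%.

1.29%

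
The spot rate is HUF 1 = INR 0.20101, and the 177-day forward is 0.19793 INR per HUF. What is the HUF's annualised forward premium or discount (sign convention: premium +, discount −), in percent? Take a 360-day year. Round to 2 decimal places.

-3.12%

T = 177/360 years.
Period premium: (0.19793 − 0.20101)/0.20101 = -0.0153226.
Per annum: -0.0153226 / (177/360) = -0.031165 = -3.12%.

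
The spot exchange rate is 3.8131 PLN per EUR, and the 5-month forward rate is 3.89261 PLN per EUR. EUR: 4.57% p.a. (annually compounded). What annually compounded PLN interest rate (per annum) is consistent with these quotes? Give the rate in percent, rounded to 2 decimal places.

T = 5/12 years.
F/S = 3.89261/3.8131 = 1.0208518 = (growth of PLN) / (growth of EUR).
EUR growth factor: (1 + 0.0457)^(5/12) = 1.0187938.
Hence g_PLN = 1.0400375.
Annualise: 1.0400375^(12/5) − 1 = 0.098797 = 9.88%.

9.88%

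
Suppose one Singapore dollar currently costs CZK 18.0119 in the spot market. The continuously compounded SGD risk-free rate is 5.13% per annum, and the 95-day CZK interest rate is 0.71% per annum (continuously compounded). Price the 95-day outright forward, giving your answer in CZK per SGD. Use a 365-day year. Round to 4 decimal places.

17.8059

T = 95/365 years.
Growth of 1 CZK over T: e^(0.0071×95/365) = 1.00184965.
Growth of 1 SGD over T: e^(0.0513×95/365) = 1.01344159.
Forward (CZK per SGD) = 18.0119 × 1.00184965 / 1.01344159 = 17.805876.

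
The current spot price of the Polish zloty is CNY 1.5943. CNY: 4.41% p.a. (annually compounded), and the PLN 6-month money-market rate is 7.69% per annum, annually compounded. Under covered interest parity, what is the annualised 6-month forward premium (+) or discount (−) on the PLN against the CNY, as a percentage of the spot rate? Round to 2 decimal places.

-3.07%

T = 6/12 years.
No-arbitrage forward: 1.5943 × 1.0218121 / 1.0377379 = 1.5698328 CNY/PLN.
Annualised premium = (F − S)/S × (1/T) = (1.5698328 − 1.5943)/1.5943 ÷ (6/12) = -3.07%.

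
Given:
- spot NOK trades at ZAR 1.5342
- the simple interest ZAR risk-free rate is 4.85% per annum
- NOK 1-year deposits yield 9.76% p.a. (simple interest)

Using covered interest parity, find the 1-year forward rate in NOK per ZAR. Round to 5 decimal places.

T = 1 year.
ZAR accumulates by 1 + 0.0485×1 = 1.048500.
Growth of 1 NOK over T: 1 + 0.0976×1 = 1.097600.
Forward (ZAR per NOK) = 1.5342 × 1.048500 / 1.097600 = 1.465569.
Invert for NOK per ZAR: 1 / 1.465569 = 0.68233.

0.68233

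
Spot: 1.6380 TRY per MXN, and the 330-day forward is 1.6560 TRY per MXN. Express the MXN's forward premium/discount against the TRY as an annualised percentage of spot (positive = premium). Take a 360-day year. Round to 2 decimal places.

+1.20%

T = 330/360 years.
MXN trades forward at +1.09890% vs spot over the period.
Per annum: 0.0109890 / (330/360) = 0.011988 = 1.20%.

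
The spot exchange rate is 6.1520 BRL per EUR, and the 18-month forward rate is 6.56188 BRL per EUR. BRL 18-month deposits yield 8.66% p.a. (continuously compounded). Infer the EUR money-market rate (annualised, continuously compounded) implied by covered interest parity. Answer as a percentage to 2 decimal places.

4.36%

T = 18/12 years.
F/S = 6.56188/6.152 = 1.0666255 = (growth of BRL) / (growth of EUR).
The BRL side grows by e^(0.0866×18/12) = 1.1387145.
Hence g_EUR = 1.067586.
r = ln(1.067586)/(18/12) = 0.043600 → 4.36%.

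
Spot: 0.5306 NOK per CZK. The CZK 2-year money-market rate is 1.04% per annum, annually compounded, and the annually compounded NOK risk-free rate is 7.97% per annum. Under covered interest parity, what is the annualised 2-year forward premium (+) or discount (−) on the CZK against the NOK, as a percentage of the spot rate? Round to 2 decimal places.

T = 2 years.
F = S · g_NOK/g_CZK = 0.5306 × 1.1657521/1.0209082 = 0.6058802.
(F − S)/S ÷ T = (0.6058802 − 0.5306)/0.5306/2 = 0.070939 → 7.09%.

+7.09%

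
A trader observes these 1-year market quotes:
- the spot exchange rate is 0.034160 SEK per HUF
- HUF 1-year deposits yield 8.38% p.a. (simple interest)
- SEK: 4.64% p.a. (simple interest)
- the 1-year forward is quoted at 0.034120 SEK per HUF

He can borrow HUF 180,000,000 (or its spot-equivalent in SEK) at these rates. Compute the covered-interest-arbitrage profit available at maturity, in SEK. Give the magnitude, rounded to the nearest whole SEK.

SEK 222,162

T = 1 year.
Route A — deposit HUF, sell forward: 180,000,000 × 1.083800 × 0.034120 = SEK 6,656,266.08.
Route B — convert at spot, deposit SEK: 180,000,000 × 0.034160 × 1.046400 = SEK 6,434,104.32.
The quoted forward overvalues HUF, so borrow SEK, buy HUF at spot, deposit the HUF at 8.38%, and sell the proceeds forward at 0.034120.
Profit = 6,656,266.08 − 6,434,104.32 = SEK 222,162.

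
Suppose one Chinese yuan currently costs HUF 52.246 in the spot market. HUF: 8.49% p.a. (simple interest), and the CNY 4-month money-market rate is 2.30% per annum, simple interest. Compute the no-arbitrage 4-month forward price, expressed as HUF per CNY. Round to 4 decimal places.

53.3158

T = 4/12 years.
HUF accumulates by 1 + 0.0849×4/12 = 1.028300.
Growth of 1 CNY over T: 1 + 0.0230×4/12 = 1.00766667.
So F = 52.246 × 1.028300 / 1.00766667 = 53.315807 (HUF/CNY).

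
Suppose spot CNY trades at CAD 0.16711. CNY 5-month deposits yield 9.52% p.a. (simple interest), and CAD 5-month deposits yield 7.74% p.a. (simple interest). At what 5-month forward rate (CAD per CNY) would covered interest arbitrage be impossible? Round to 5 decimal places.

0.16592

T = 5/12 years.
Growth of 1 CAD over T: 1 + 0.0774×5/12 = 1.032250.
Growth of 1 CNY over T: 1 + 0.0952×5/12 = 1.0396667.
Forward (CAD per CNY) = 0.16711 × 1.032250 / 1.0396667 = 0.1659179.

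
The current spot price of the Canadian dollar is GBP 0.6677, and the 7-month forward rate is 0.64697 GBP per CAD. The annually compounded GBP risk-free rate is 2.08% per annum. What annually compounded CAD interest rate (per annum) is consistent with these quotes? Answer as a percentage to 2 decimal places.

T = 7/12 years.
By CIP, F/S equals the GBP-to-CAD growth ratio: 0.64697/0.6677 = 0.9689531.
GBP growth factor: (1 + 0.0208)^(7/12) = 1.0120813.
That pins the CAD growth at 1.0445101.
r = 1.0445101^(12/7) − 1 = 0.077511 → 7.75%.

7.75%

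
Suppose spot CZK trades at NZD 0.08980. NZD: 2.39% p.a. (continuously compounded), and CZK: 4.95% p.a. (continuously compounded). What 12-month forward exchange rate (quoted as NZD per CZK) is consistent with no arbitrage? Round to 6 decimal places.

T = 1 year.
Growth of 1 NZD over T: e^(0.0239×1) = 1.0241879.
CZK growth factor: e^(0.0495×1) = 1.0507456.
So F = 0.0898 × 1.0241879 / 1.0507456 = 0.08753030 (NZD/CZK).

0.087530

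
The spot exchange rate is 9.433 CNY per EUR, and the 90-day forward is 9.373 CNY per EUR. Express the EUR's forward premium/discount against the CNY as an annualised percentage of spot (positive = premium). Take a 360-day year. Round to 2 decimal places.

-2.54%

T = 90/360 years.
EUR trades forward at -0.63606% vs spot over the period.
×(1/T) gives -2.54% p.a.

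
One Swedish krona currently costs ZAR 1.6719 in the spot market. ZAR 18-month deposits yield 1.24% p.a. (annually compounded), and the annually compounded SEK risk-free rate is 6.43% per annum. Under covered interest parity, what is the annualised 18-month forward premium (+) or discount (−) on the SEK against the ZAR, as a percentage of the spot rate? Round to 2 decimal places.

-4.82%

T = 18/12 years.
F = S · g_ZAR/g_SEK = 1.6719 × 1.0186575/1.0979842 = 1.5511093.
(F − S)/S ÷ T = (1.5511093 − 1.6719)/1.6719/(18/12) = -0.048165 → -4.82%.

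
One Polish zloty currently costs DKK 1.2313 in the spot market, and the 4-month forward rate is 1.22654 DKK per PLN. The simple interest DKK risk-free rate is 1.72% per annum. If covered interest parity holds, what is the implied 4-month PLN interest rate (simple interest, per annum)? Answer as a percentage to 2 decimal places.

T = 4/12 years.
CIP gives F = S · g_DKK/g_PLN, so g_DKK/g_PLN = 1.22654/1.2313 = 0.9961342.
The DKK side grows by 1 + 0.0172×4/12 = 1.0057333.
That pins the PLN growth at 1.0096364.
(1.0096364 − 1)/T = 0.028909, i.e. 2.89%.

2.89%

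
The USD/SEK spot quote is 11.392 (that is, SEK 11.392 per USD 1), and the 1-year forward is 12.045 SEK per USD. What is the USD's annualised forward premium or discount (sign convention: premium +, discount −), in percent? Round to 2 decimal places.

T = 1 year.
Period premium: (12.045 − 11.392)/11.392 = 0.0573209.
Annualise by dividing by T: 0.0573209 / 1 = 0.057321 → 5.73%.

+5.73%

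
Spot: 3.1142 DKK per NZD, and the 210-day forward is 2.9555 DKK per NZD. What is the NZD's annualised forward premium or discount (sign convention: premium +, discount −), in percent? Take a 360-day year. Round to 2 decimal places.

T = 210/360 years.
NZD trades forward at -5.09601% vs spot over the period.
×(1/T) gives -8.74% p.a.

-8.74%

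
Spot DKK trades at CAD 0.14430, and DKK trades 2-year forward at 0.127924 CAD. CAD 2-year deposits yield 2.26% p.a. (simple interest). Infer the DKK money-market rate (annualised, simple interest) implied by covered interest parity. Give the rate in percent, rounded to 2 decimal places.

8.95%

T = 2 years.
By CIP, F/S equals the CAD-to-DKK growth ratio: 0.127924/0.1443 = 0.8865142.
CAD growth factor: 1 + 0.0226×2 = 1.045200.
So the DKK growth factor = 1.1789997.
r = (1.1789997 − 1)/2 = 0.089500 → 8.95%.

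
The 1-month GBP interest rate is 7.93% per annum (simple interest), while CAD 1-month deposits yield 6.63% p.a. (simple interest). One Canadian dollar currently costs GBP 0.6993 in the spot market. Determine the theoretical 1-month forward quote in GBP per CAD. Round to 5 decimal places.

T = 1/12 years.
GBP accumulates by 1 + 0.0793×1/12 = 1.0066083.
CAD growth factor: 1 + 0.0663×1/12 = 1.005525.
CIP: F = S · (grow GBP)/(grow CAD) = 0.6993 × 1.0066083/1.005525 = 0.7000534 GBP per CAD.

0.70005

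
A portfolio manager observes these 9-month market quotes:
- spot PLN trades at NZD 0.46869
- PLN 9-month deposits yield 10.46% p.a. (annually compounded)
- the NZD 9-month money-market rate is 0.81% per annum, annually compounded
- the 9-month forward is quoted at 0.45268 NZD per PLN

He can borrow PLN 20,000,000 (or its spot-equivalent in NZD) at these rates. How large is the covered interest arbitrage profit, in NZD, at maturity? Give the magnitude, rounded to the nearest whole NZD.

NZD 324,262

T = 9/12 years.
Route A — deposit PLN, sell forward: 20,000,000 × 1.077466507 × 0.45268 = NZD 9,754,950.77.
Route B — convert at spot, deposit NZD: 20,000,000 × 0.46869 × 1.00606887 = NZD 9,430,688.37.
The quoted forward overvalues PLN, so borrow NZD, buy PLN at spot, deposit the PLN at 10.46%, and sell the proceeds forward at 0.45268.
Arbitrage profit = |9,754,950.77 − 9,430,688.37| = NZD 324,262.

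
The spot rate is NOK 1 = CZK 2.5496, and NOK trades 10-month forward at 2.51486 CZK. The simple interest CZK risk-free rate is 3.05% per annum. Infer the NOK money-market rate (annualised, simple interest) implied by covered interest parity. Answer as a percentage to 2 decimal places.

4.75%

T = 10/12 years.
By CIP, F/S equals the CZK-to-NOK growth ratio: 2.51486/2.5496 = 0.9863743.
The CZK side grows by 1 + 0.0305×10/12 = 1.0254167.
That pins the NOK growth at 1.0395817.
(1.0395817 − 1)/T = 0.047498, i.e. 4.75%.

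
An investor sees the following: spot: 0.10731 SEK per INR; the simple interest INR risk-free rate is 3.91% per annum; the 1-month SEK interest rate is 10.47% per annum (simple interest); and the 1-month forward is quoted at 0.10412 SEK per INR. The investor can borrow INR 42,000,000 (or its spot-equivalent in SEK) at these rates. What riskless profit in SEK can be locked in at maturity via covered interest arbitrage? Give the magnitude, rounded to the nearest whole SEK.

T = 1/12 years.
Invest the INR and cover forward: 42,000,000 × 1.003258333 × 0.10412 = SEK 4,387,288.82.
Convert at spot and invest in SEK: 42,000,000 × 0.10731 × 1.008725 = SEK 4,546,343.75.
The quoted forward undervalues INR, so borrow INR, convert to SEK at spot, deposit the SEK at 10.47%, and buy INR forward at 0.10412 to cover the loan.
Arbitrage profit = |4,387,288.82 − 4,546,343.75| = SEK 159,055.

SEK 159,055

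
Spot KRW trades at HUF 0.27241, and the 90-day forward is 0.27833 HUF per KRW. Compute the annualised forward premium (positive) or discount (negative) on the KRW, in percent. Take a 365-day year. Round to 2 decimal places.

T = 90/365 years.
Period premium: (0.27833 − 0.27241)/0.27241 = 0.0217319.
Per annum: 0.0217319 / (90/365) = 0.088135 = 8.81%.

+8.81%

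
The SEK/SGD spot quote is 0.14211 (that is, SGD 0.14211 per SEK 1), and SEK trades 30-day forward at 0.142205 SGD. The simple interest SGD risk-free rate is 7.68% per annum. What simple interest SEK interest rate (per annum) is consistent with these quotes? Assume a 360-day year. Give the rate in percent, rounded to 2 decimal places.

6.87%

T = 30/360 years.
By CIP, F/S equals the SGD-to-SEK growth ratio: 0.142205/0.14211 = 1.0006685.
The SGD side grows by 1 + 0.0768×30/360 = 1.006400.
That pins the SEK growth at 1.0057277.
r = (1.0057277 − 1)/(30/360) = 0.068732 → 6.87%.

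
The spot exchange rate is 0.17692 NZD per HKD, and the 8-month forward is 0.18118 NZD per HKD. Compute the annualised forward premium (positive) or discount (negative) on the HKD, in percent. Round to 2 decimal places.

T = 8/12 years.
Period premium: (0.18118 − 0.17692)/0.17692 = 0.0240787.
Per annum: 0.0240787 / (8/12) = 0.036118 = 3.61%.

+3.61%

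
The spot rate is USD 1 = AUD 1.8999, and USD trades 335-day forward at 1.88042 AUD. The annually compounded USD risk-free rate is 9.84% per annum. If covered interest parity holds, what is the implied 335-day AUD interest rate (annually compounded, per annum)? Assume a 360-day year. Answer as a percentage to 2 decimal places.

T = 335/360 years.
F/S = 1.88042/1.8999 = 0.9897468 = (growth of AUD) / (growth of USD).
USD growth factor: (1 + 0.0984)^(335/360) = 1.0912643.
That pins the AUD growth at 1.0800753.
Annualise: 1.0800753^(360/335) − 1 = 0.086302 = 8.63%.

8.63%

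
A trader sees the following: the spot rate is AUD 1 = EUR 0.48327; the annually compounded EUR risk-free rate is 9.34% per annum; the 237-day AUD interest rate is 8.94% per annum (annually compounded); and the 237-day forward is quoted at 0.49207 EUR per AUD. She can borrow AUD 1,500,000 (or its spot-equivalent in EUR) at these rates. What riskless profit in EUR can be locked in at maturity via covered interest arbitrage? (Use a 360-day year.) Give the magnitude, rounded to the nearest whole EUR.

T = 237/360 years.
Keep in AUD, deliver into the forward: 1,500,000·1.0579903·0.49207 = EUR 780,907.93.
Swap to EUR now, deposit: 1,500,000·0.48327·1.06054611 = EUR 768,795.18.
The quoted forward overvalues AUD, so borrow EUR, buy AUD at spot, deposit the AUD at 8.94%, and sell the proceeds forward at 0.49207.
The gap between the two covered legs is EUR 12,113.

EUR 12,113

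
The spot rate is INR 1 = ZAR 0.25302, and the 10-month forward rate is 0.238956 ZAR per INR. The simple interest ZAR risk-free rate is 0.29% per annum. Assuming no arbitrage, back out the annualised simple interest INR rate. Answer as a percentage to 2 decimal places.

7.37%

T = 10/12 years.
By CIP, F/S equals the ZAR-to-INR growth ratio: 0.238956/0.25302 = 0.9444155.
ZAR growth factor: 1 + 0.0029×10/12 = 1.0024167.
Hence g_INR = 1.0614149.
(1.0614149 − 1)/T = 0.073698, i.e. 7.37%.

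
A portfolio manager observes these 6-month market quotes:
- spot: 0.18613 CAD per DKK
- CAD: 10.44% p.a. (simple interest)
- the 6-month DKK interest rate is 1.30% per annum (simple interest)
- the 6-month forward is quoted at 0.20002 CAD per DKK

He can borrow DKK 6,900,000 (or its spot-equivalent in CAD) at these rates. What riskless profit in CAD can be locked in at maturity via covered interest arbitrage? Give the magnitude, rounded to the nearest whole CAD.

T = 6/12 years.
Keep in DKK, deliver into the forward: 6,900,000·1.006500·0.20002 = CAD 1,389,108.90.
Swap to CAD now, deposit: 6,900,000·0.18613·1.052200 = CAD 1,351,337.30.
The quoted forward overvalues DKK, so borrow CAD, buy DKK at spot, deposit the DKK at 1.30%, and sell the proceeds forward at 0.20002.
Arbitrage profit = |1,389,108.90 − 1,351,337.30| = CAD 37,772.

CAD 37,772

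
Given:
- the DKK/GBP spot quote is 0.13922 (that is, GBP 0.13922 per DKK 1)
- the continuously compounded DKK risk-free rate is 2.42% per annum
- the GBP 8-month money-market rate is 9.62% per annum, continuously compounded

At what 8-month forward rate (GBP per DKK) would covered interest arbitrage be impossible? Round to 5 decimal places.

T = 8/12 years.
GBP growth factor: e^(0.0962×8/12) = 1.0662346.
DKK accumulates by e^(0.0242×8/12) = 1.0162642.
Forward (GBP per DKK) = 0.13922 × 1.0662346 / 1.0162642 = 0.1460655.

0.14607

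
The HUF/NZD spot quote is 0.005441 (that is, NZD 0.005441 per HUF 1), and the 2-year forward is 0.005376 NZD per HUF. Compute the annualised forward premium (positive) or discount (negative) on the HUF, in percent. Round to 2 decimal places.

-0.60%

T = 2 years.
(F − S)/S = (0.005376 − 0.005441)/0.005441 = -0.0119463.
Annualise by dividing by T: -0.0119463 / 2 = -0.005973 → -0.60%.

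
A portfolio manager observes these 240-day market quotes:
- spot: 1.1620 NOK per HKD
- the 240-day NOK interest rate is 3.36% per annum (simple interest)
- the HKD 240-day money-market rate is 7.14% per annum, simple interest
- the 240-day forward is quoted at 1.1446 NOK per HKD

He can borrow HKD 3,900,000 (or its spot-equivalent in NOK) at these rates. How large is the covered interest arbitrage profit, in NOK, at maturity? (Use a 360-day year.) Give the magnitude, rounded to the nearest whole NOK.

NOK 43,111

T = 240/360 years.
Keep in HKD, deliver into the forward: 3,900,000·1.047600·1.1446 = NOK 4,676,423.54.
Swap to NOK now, deposit: 3,900,000·1.1620·1.022400 = NOK 4,633,312.32.
The quoted forward overvalues HKD, so borrow NOK, buy HKD at spot, deposit the HKD at 7.14%, and sell the proceeds forward at 1.1446.
Arbitrage profit = |4,676,423.54 − 4,633,312.32| = NOK 43,111.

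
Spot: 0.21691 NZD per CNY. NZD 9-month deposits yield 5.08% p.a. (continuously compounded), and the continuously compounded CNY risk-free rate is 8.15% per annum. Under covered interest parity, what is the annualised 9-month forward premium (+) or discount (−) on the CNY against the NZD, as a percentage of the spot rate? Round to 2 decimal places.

T = 9/12 years.
No-arbitrage forward: 0.21691 × 1.0388351 / 1.0630318 = 0.21197270 NZD/CNY.
Annualised premium = (F − S)/S × (1/T) = (0.21197270 − 0.21691)/0.21691 ÷ (9/12) = -3.03%.

-3.03%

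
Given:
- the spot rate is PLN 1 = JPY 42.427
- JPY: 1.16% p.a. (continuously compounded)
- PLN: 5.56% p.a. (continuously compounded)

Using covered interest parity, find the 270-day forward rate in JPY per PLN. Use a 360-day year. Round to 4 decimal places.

T = 270/360 years.
JPY accumulates by e^(0.0116×270/360) = 1.00873795.
Growth of 1 PLN over T: e^(0.0556×270/360) = 1.04258166.
Forward (JPY per PLN) = 42.427 × 1.00873795 / 1.04258166 = 41.049758.

41.0498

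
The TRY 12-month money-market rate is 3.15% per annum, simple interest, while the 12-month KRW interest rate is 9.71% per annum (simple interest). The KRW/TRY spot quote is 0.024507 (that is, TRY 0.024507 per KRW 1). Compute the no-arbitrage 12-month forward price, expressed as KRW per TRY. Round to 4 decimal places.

T = 1 year.
TRY growth factor: 1 + 0.0315×1 = 1.031500.
Growth of 1 KRW over T: 1 + 0.0971×1 = 1.097100.
CIP: F = S · (grow TRY)/(grow KRW) = 0.024507 × 1.031500/1.097100 = 0.023041628 TRY per KRW.
Invert for KRW per TRY: 1 / 0.023041628 = 43.3997.

43.3997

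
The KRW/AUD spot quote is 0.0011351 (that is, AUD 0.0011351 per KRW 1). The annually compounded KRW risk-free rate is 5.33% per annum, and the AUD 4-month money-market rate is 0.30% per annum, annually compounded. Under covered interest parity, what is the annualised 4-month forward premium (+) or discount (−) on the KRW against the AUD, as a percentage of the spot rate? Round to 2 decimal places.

T = 4/12 years.
No-arbitrage forward: 0.0011351 × 1.000999 / 1.017460 = 0.0011167358 AUD/KRW.
Annualised premium = (F − S)/S × (1/T) = (0.0011167358 − 0.0011351)/0.0011351 ÷ (4/12) = -4.85%.

-4.85%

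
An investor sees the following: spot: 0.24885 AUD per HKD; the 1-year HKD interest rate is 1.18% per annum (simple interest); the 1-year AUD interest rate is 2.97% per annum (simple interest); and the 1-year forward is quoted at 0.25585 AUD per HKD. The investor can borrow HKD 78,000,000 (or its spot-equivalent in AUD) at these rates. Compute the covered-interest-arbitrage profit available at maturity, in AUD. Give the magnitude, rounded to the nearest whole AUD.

AUD 204,998

T = 1 year.
Invest the HKD and cover forward: 78,000,000 × 1.011800 × 0.25585 = AUD 20,191,784.34.
Convert at spot and invest in AUD: 78,000,000 × 0.24885 × 1.029700 = AUD 19,986,785.91.
The quoted forward overvalues HKD, so borrow AUD, buy HKD at spot, deposit the HKD at 1.18%, and sell the proceeds forward at 0.25585.
Profit = 20,191,784.34 − 19,986,785.91 = AUD 204,998.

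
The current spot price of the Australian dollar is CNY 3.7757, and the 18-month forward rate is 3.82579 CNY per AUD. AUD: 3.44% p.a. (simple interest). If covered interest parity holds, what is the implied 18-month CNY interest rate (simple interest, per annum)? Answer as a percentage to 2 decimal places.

4.37%

T = 18/12 years.
By CIP, F/S equals the CNY-to-AUD growth ratio: 3.82579/3.7757 = 1.0132664.
The AUD side grows by 1 + 0.0344×18/12 = 1.051600.
So the CNY growth factor = 1.0655509.
r = (1.0655509 − 1)/(18/12) = 0.043701 → 4.37%.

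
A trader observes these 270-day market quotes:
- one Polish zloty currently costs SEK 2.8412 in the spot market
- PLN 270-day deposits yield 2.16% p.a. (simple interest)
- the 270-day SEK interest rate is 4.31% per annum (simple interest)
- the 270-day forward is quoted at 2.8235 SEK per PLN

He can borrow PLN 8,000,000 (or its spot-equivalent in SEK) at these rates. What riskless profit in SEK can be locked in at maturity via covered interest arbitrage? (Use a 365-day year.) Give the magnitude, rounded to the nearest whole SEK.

T = 270/365 years.
Keep in PLN, deliver into the forward: 8,000,000·1.0159780822·2.8235 = SEK 22,948,912.92.
Swap to SEK now, deposit: 8,000,000·2.8412·1.0318821918 = SEK 23,454,269.47.
The quoted forward undervalues PLN, so borrow PLN, convert to SEK at spot, deposit the SEK at 4.31%, and buy PLN forward at 2.8235 to cover the loan.
The gap between the two covered legs is SEK 505,357.

SEK 505,357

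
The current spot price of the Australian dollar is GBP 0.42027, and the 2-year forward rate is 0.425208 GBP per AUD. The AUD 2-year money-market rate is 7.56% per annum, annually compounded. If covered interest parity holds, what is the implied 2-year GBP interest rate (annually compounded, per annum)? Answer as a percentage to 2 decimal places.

T = 2 years.
CIP gives F = S · g_GBP/g_AUD, so g_GBP/g_AUD = 0.425208/0.42027 = 1.0117496.
The AUD side grows by (1 + 0.0756)^2 = 1.1569154.
That pins the GBP growth at 1.1705087.
r = 1.1705087^(1/2) − 1 = 0.081901 → 8.19%.

8.19%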